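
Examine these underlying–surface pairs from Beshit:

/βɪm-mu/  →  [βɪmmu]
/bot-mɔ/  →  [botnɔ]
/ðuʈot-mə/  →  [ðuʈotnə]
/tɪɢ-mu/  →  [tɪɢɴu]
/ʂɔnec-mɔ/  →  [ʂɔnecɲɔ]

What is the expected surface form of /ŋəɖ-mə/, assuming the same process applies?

[ŋəɖɳə]

The data show progressive place assimilation: /m/ → [n] after /t/; /m/ → [ɴ] after /ɢ/; /m/ → [ɲ] after /c/. In each pair only place changes, matching the preceding consonant, while manner and voice stay constant.
No alternation appears in [βɪmmu]: there the adjacent consonants already agree in place (/m/ and /m/ are both bilabial), so this form is consistent with the same rule.
The rule targets /m/ (voiced bilabial nasal), which sits after the trigger /ɖ/ (retroflex).
A voiced retroflex nasal is [ɳ], so the surface segment is [ɳ].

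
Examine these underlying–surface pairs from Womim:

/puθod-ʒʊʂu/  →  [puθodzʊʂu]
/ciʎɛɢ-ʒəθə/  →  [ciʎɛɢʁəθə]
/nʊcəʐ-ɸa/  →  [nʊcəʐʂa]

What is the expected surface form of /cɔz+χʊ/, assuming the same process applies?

The data show progressive place assimilation: /ʒ/ → [z] after /d/; /ʒ/ → [ʁ] after /ɢ/; /ɸ/ → [ʂ] after /ʐ/. In each pair only place changes, matching the preceding consonant, while manner and voice stay constant.
/χ/ is a voiceless uvular fricative. The preceding trigger /z/ is alveolar, so /χ/ must become alveolar as well.
Changing only its place to alveolar gives [s] — the voiceless alveolar fricative.

[cɔzsʊ]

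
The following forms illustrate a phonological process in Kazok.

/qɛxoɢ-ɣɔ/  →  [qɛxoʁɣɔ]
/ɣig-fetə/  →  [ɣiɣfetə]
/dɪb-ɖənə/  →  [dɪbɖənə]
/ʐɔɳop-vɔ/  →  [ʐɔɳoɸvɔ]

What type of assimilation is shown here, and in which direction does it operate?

The segment that alternates is /ɢ/, which surfaces as [ʁ] when adjacent to /ɣ/.
/ɢ/ is a stop while /ɣ/ is a fricative; the output [ʁ] is a fricative, matching the trigger — so the feature that spreads is manner.
Place and voice are unchanged, so the assimilation is partial, not total.
The same holds elsewhere in the data: /g/ → [ɣ] before /f/ (stop → fricative, matching a fricative); /p/ → [ɸ] before /v/ (stop → fricative, matching a fricative) — only manner changes, and always toward the following segment.
Nothing changes in [dɪbɖənə]: there the adjacent consonants already agree in manner (/b/ and /ɖ/ are both stops), so this form is consistent with the same rule.
Since the segment that changes precedes the conditioning segment, the assimilation is regressive.

regressive manner assimilation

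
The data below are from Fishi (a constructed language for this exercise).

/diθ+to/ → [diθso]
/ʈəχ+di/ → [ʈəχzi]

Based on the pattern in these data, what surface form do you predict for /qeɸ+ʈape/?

[qeɸʂape]

The data show progressive manner assimilation: /t/ → [s] after /θ/; /d/ → [z] after /χ/. In each pair only manner changes, matching the preceding consonant, while place and voice stay constant.
The rule targets /ʈ/ (voiceless retroflex stop), which sits after the trigger /ɸ/ (fricative).
The voiceless retroflex fricative is [ʂ], so /ʈ/ → [ʂ].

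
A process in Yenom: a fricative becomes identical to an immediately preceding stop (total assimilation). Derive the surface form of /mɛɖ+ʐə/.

[mɛɖɖə]

/ʐ/ is the segment targeted by the rule; it sits immediately after /ɖ/, so it assimilates completely and surfaces as [ɖ].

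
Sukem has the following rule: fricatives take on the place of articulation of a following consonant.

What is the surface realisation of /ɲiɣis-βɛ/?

[ɲiɣiɸβɛ]

/s/ is a voiceless alveolar fricative. The following trigger /β/ is bilabial, so /s/ must become bilabial as well.
A voiceless bilabial fricative is [ɸ], so the surface segment is [ɸ].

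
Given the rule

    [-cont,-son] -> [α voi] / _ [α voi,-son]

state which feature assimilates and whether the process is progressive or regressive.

The shared variable α links the value of [voi] on the target to the same value on the neighbouring segment, so voicing is the feature that assimilates.
Since the environment is written after the underscore, the trigger follows the target; the direction is regressive.

regressive voicing assimilation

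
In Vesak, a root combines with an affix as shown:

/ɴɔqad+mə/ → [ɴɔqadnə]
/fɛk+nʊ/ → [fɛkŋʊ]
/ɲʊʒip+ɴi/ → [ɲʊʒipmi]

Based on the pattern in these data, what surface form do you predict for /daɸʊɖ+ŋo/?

[daɸʊɖɳo]

The data show progressive place assimilation: /m/ → [n] after /d/; /n/ → [ŋ] after /k/; /ɴ/ → [m] after /p/. In each pair only place changes, matching the preceding consonant, while manner and voice stay constant.
/ŋ/ is a voiced velar nasal. The preceding trigger /ɖ/ is retroflex, so /ŋ/ must become retroflex as well.
A voiced retroflex nasal is [ɳ], so the surface segment is [ɳ].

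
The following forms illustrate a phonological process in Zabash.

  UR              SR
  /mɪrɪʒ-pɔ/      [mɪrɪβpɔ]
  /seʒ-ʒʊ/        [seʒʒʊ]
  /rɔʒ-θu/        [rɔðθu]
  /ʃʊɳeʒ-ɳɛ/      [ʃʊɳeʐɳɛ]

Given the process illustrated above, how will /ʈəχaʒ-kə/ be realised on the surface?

The data show regressive place assimilation: /ʒ/ → [β] before /p/; /ʒ/ → [ð] before /θ/; /ʒ/ → [ʐ] before /ɳ/. In each pair only place changes, matching the following consonant, while manner and voice stay constant.
No alternation appears in [seʒʒʊ]: there the adjacent consonants already agree in place (/ʒ/ and /ʒ/ are both postalveolar), so this form is consistent with the same rule.
The rule targets /ʒ/ (voiced postalveolar fricative), which sits before the trigger /k/ (velar).
Changing only its place to velar gives [ɣ] — the voiced velar fricative.

[ʈəχaɣkə]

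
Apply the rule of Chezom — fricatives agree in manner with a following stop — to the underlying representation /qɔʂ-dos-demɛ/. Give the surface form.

[qɔʈdotdemɛ]

The rule targets /ʂ/ (voiceless retroflex fricative), which sits before the trigger /d/ (stop).
The voiceless retroflex stop is [ʈ], so /ʂ/ → [ʈ].
The same rule applies at the second boundary: /s/ → [t] next to /d/.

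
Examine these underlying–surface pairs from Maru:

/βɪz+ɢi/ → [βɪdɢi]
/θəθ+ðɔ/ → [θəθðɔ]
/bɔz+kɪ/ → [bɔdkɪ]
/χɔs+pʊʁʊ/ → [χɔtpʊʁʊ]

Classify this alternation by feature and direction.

regressive manner assimilation

The segment that alternates is /z/, which surfaces as [d] when adjacent to /ɢ/.
/z/ is a fricative while /ɢ/ is a stop; the output [d] is a stop, matching the trigger — so the feature that spreads is manner.
Place and voice are unchanged, so the assimilation is partial, not total.
The same holds elsewhere in the data: /z/ → [d] before /k/ (fricative → stop, matching a stop); /s/ → [t] before /p/ (fricative → stop, matching a stop) — only manner changes, and always toward the following segment.
Nothing changes in [θəθðɔ]: there the adjacent consonants already agree in manner (/θ/ and /ð/ are both fricatives), so this form is consistent with the same rule.
The trigger is the following segment, so the direction is regressive (anticipatory).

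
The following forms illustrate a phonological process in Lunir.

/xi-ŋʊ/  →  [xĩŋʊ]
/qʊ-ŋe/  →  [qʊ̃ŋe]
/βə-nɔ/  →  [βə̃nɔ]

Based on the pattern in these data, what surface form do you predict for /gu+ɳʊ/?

The data show regressive nasality assimilation (vowel nasalisation): /i/ → [ĩ] before /ŋ/; /ʊ/ → [ʊ̃] before /ŋ/; /ə/ → [ə̃] before /n/ — a vowel is nasalised by an immediately following nasal consonant.
/u/ sits next to the nasal /ɳ/ and is therefore nasalised to [ũ].

[gũɳʊ]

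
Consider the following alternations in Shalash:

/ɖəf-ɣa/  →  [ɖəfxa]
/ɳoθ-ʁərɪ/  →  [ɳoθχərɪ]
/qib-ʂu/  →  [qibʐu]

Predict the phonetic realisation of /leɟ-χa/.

The data show progressive voicing assimilation: /ɣ/ → [x] after /f/; /ʁ/ → [χ] after /θ/; /ʂ/ → [ʐ] after /b/. In each pair only voicing changes, matching the preceding consonant, while place and manner stay constant.
The rule targets /χ/ (voiceless uvular fricative), which sits after the trigger /ɟ/ (voiced).
The voiced uvular fricative is [ʁ], so /χ/ → [ʁ].

[leɟʁa]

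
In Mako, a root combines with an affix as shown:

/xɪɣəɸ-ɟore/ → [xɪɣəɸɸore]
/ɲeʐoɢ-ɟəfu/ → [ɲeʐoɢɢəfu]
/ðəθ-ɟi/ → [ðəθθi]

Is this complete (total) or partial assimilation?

total assimilation

The segment that alternates is /ɟ/, which surfaces as [ɸ] when adjacent to /ɸ/.
The output [ɸ] is identical to the trigger /ɸ/ — every feature (place, manner, voicing) has been copied — so this is total assimilation.
The remaining alternations confirm this: /ɟ/ → [ɢ] after /ɢ/; /ɟ/ → [θ] after /θ/ — in each case the output is a copy of the preceding consonant.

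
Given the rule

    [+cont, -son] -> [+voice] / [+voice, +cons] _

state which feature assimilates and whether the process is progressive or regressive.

progressive voicing assimilation

The structural change is [+voice], and the conditioning segment [+voice, +cons] (a voiced consonant) is itself voiced, so the target comes to share the voicing of its neighbour — voicing assimilation.
Since the environment is written before the underscore, the trigger precedes the target; the direction is progressive.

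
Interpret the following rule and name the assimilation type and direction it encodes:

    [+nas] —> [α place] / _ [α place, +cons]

The rule copies the place features (abbreviated [place]) from the environment onto the target, so the assimilating feature is place.
Since the environment is written after the underscore, the trigger follows the target; the direction is regressive.

regressive place assimilation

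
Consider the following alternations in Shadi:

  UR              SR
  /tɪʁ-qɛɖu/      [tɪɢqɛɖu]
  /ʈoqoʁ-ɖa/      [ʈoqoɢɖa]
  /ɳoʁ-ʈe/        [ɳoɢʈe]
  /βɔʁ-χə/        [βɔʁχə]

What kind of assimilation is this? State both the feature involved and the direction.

regressive manner assimilation

Comparing underlying and surface forms, /ʁ/ → [ɢ] is the alternation; the neighbouring /q/ is constant.
/ʁ/ is a fricative while /q/ is a stop; the output [ɢ] is a stop, matching the trigger — so the feature that spreads is manner.
Place and voice are unchanged, so the assimilation is partial, not total.
The other alternating forms pattern the same way: /ʁ/ → [ɢ] before /ɖ/ (fricative → stop, matching a stop); /ʁ/ → [ɢ] before /ʈ/ (fricative → stop, matching a stop) — only manner changes, and always toward the following segment.
Nothing changes in [βɔʁχə]: there the adjacent consonants already agree in manner (/ʁ/ and /χ/ are both fricatives), so this form is consistent with the same rule.
Since the segment that changes precedes the conditioning segment, the assimilation is regressive.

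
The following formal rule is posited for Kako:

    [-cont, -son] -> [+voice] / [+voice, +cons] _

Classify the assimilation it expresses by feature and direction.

The target ([-cont, -son], stops) acquires [+voice] next to a voiced consonant ([+voice, +cons]) — it takes on the voicing of its neighbour, so the feature that spreads is voicing.
The conditioning segment sits to the left of the focus bar, meaning the trigger precedes the segment that changes — progressive assimilation.

progressive voicing assimilation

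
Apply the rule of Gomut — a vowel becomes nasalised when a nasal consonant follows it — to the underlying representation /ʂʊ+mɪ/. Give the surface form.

[ʂʊ̃mɪ]

/ʊ/ sits next to the nasal /m/ and is therefore nasalised to [ʊ̃].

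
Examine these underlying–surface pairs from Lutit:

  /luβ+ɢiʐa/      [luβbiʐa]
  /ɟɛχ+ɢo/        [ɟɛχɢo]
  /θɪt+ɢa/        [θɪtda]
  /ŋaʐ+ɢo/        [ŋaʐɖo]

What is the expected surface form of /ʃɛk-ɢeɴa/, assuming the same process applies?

[ʃɛkgeɴa]

The data show progressive place assimilation: /ɢ/ → [b] after /β/; /ɢ/ → [d] after /t/; /ɢ/ → [ɖ] after /ʐ/. In each pair only place changes, matching the preceding consonant, while manner and voice stay constant.
Nothing changes in [ɟɛχɢo]: there the adjacent consonants already agree in place (/ɢ/ and /χ/ are both uvular), so this form is consistent with the same rule.
/ɢ/ is a voiced uvular stop. The preceding trigger /k/ is velar, so /ɢ/ must become velar as well.
A voiced velar stop is [g], so the surface segment is [g].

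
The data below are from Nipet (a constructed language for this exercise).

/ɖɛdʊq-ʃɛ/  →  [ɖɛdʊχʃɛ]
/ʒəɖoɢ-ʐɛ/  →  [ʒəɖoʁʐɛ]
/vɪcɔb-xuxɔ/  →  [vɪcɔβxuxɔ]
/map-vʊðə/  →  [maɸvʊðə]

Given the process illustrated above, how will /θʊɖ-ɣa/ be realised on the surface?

[θʊʐɣa]

The data show regressive manner assimilation: /q/ → [χ] before /ʃ/; /ɢ/ → [ʁ] before /ʐ/; /b/ → [β] before /x/; /p/ → [ɸ] before /v/. In each pair only manner changes, matching the following consonant, while place and voice stay constant.
/ɖ/ is a voiced retroflex stop. The following trigger /ɣ/ is a fricative, so /ɖ/ must become a fricative as well.
The voiced retroflex fricative is [ʐ], so /ɖ/ → [ʐ].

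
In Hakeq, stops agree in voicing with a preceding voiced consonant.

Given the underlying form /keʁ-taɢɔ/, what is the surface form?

[keʁdaɢɔ]

/t/ is a voiceless alveolar stop. The preceding trigger /ʁ/ is voiced, so /t/ must become voiced as well.
The voiced alveolar stop is [d], so /t/ → [d].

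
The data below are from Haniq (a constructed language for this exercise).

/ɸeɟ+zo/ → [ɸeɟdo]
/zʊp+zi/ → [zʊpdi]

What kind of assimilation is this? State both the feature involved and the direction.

The segment that alternates is /z/, which surfaces as [d] when adjacent to /ɟ/.
The change fricative → stop matches the manner of the preceding /ɟ/, identifying this as manner assimilation.
Place and voice are unchanged, so the assimilation is partial, not total.
The other alternating form patterns the same way: /z/ → [d] after /p/ (fricative → stop, matching a stop) — only manner changes, and always toward the preceding segment.
Since the segment that changes follows the conditioning segment, the assimilation is progressive.

progressive manner assimilation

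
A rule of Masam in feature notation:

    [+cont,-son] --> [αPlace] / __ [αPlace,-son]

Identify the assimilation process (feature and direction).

The shared variable α links the value of the place features (abbreviated [Place]) on the target to the same value on the neighbouring segment, so place is the feature that assimilates.
The conditioning segment sits to the right of the focus bar, meaning the trigger follows the segment that changes — regressive assimilation.

regressive place assimilation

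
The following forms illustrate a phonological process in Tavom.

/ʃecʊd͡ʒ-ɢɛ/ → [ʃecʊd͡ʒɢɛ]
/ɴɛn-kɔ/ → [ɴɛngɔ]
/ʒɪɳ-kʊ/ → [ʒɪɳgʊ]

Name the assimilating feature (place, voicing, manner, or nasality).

voicing

Comparing underlying and surface forms, /k/ → [g] is the alternation; the neighbouring /n/ is constant.
The change voiceless → voiced matches the voicing of the preceding /n/, identifying this as voicing assimilation.
The same holds elsewhere in the data: /k/ → [g] after /ɳ/ (voiceless → voiced, matching voiced) — only voicing changes, and always toward the preceding segment.
No alternation appears in [ʃecʊd͡ʒɢɛ]: there the adjacent consonants already agree in voicing (/ɢ/ and /d͡ʒ/ are both voiced), so this form is consistent with the same rule.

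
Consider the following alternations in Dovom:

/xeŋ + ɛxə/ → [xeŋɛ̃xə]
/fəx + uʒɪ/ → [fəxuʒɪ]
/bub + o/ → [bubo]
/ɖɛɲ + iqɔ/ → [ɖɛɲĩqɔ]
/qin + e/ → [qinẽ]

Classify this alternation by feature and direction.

progressive nasality assimilation (vowel nasalisation)

The vowel /ɛ/ surfaces as nasalised [ɛ̃] next to the preceding nasal /ŋ/ — it has acquired the [+nasal] feature of its neighbour.
The other forms show the same pattern: /i/ → [ĩ] after /ɲ/; /e/ → [ẽ] after /n/ — each time a vowel is nasalised next to a preceding nasal.
No change occurs in [fəxuʒɪ], [bubo] because the vowel at the boundary is adjacent to an oral consonant, not a nasal (/u/ next to /x/; /o/ next to /b/).
Because the conditioning nasal is to the left of the vowel that changes, the process is progressive (perseverative).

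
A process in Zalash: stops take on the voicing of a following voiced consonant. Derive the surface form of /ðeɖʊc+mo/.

The rule targets /c/ (voiceless palatal stop), which sits before the trigger /m/ (voiced).
A voiced palatal stop is [ɟ], so the surface segment is [ɟ].

[ðeɖʊɟmo]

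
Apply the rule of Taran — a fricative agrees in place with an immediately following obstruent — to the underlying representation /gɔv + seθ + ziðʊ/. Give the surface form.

The rule targets /v/ (voiced labiodental fricative), which sits before the trigger /s/ (alveolar).
The voiced alveolar fricative is [z], so /v/ → [z].
The same rule applies at the second boundary: /θ/ → [s] next to /z/.

[gɔzsesziðʊ]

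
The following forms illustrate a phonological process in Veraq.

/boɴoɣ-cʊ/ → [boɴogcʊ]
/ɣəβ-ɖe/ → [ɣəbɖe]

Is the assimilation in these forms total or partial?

The segment that alternates is /ɣ/, which surfaces as [g] when adjacent to /c/.
The change fricative → stop matches the manner of the following /c/, identifying this as manner assimilation.
Place and voice are unchanged, so the assimilation is partial, not total.
The other alternating form patterns the same way: /β/ → [b] before /ɖ/ (fricative → stop, matching a stop) — only manner changes, and always toward the following segment.

partial assimilation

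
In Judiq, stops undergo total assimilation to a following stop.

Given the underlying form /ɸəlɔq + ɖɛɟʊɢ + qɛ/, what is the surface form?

[ɸəlɔɖɖɛɟʊqqɛ]

/q/ is the segment targeted by the rule; it sits immediately before /ɖ/, so it assimilates completely and surfaces as [ɖ].
At the second juncture, /ɢ/ likewise becomes [q] adjacent to /q/.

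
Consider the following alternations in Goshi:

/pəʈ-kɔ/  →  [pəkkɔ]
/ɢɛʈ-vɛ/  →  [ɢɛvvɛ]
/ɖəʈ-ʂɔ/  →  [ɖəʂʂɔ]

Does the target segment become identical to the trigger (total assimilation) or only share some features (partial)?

Underlying /ʈ/ is realised as [v] next to /v/; /v/ itself does not change.
The output [v] is identical to the trigger /v/ — every feature (place, manner, voicing) has been copied — so this is total assimilation.
The other forms behave the same way: /ʈ/ → [k] before /k/; /ʈ/ → [ʂ] before /ʂ/ — in each case the output is a copy of the following consonant.

total assimilation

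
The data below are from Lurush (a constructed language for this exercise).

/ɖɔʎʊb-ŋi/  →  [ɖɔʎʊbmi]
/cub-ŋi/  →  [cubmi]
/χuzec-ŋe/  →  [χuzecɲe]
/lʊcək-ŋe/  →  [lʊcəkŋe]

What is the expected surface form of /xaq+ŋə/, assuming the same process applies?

The data show progressive place assimilation: /ŋ/ → [m] after /b/; /ŋ/ → [ɲ] after /c/. In each pair only place changes, matching the preceding consonant, while manner and voice stay constant.
Nothing changes in [lʊcəkŋe]: there the adjacent consonants already agree in place (/ŋ/ and /k/ are both velar), so this form is consistent with the same rule.
The rule targets /ŋ/ (voiced velar nasal), which sits after the trigger /q/ (uvular).
The voiced uvular nasal is [ɴ], so /ŋ/ → [ɴ].

[xaqɴə]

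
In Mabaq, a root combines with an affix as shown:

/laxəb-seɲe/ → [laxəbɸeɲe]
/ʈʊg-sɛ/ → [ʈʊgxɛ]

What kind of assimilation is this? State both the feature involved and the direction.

progressive place assimilation

Comparing underlying and surface forms, /s/ → [ɸ] is the alternation; the neighbouring /b/ is constant.
/s/ is alveolar while /b/ is bilabial; the output [ɸ] is bilabial, matching the trigger — so the feature that spreads is place.
Manner and voice are unchanged, so the assimilation is partial, not total.
The same holds elsewhere in the data: /s/ → [x] after /g/ (alveolar → velar, matching velar) — only place changes, and always toward the preceding segment.
The trigger is the preceding segment, so the direction is progressive (perseverative).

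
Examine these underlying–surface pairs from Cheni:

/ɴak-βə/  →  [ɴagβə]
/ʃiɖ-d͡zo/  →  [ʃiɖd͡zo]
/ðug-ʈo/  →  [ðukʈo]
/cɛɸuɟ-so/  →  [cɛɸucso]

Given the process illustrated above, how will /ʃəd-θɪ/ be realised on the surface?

The data show regressive voicing assimilation: /k/ → [g] before /β/; /g/ → [k] before /ʈ/; /ɟ/ → [c] before /s/. In each pair only voicing changes, matching the following consonant, while place and manner stay constant.
No alternation appears in [ʃiɖd͡zo]: there the adjacent consonants already agree in voicing (/ɖ/ and /d͡z/ are both voiced), so this form is consistent with the same rule.
/d/ is a voiced alveolar stop. The following trigger /θ/ is voiceless, so /d/ must become voiceless as well.
The voiceless alveolar stop is [t], so /d/ → [t].

[ʃətθɪ]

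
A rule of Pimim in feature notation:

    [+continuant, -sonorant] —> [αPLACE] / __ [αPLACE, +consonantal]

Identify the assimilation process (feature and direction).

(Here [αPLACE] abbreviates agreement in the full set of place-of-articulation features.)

The rule copies the place features (abbreviated [PLACE]) from the environment onto the target, so the assimilating feature is place.
Since the environment is written after the underscore, the trigger follows the target; the direction is regressive.

regressive place assimilation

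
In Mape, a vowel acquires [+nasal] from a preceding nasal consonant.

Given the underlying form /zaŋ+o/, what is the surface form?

[zaŋõ]

/o/ sits next to the nasal /ŋ/ and is therefore nasalised to [õ].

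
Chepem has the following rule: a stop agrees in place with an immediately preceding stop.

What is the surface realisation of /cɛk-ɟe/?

The rule targets /ɟ/ (voiced palatal stop), which sits after the trigger /k/ (velar).
A voiced velar stop is [g], so the surface segment is [g].

[cɛkge]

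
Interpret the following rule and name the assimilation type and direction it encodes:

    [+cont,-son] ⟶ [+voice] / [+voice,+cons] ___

The structural change is [+voice], and the conditioning segment [+voice,+cons] (a voiced consonant) is itself voiced, so the target comes to share the voicing of its neighbour — voicing assimilation.
Since the environment is written before the underscore, the trigger precedes the target; the direction is progressive.

progressive voicing assimilation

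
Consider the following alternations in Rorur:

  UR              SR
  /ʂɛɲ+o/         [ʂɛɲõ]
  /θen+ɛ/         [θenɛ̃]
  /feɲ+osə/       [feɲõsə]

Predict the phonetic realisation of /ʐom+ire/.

The data show progressive nasality assimilation (vowel nasalisation): /o/ → [õ] after /ɲ/; /ɛ/ → [ɛ̃] after /n/ — a vowel is nasalised by an immediately preceding nasal consonant.
The vowel /i/ is adjacent to the preceding nasal /m/, so it acquires [+nasal] and surfaces as [ĩ].

[ʐomĩre]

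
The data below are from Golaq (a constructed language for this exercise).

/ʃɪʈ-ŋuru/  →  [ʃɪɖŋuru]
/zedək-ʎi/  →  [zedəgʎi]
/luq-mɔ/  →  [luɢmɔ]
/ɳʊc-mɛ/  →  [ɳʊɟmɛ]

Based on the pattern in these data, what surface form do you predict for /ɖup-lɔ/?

The data show regressive voicing assimilation: /ʈ/ → [ɖ] before /ŋ/; /k/ → [g] before /ʎ/; /q/ → [ɢ] before /m/; /c/ → [ɟ] before /m/. In each pair only voicing changes, matching the following consonant, while place and manner stay constant.
/p/ is a voiceless bilabial stop. The following trigger /l/ is voiced, so /p/ must become voiced as well.
The voiced bilabial stop is [b], so /p/ → [b].

[ɖublɔ]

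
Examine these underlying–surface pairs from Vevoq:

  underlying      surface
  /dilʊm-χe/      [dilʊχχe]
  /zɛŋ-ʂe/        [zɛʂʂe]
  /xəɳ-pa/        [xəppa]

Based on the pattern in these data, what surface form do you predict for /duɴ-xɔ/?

[duxxɔ]

The data show regressive total assimilation (/m/ → [χ] before /χ/; /ŋ/ → [ʂ] before /ʂ/; /ɳ/ → [p] before /p/): in every case the target segment becomes identical to its following neighbour, copying more than a single feature.
/ɴ/ is the segment targeted by the rule; it sits immediately before /x/, so it assimilates completely and surfaces as [x].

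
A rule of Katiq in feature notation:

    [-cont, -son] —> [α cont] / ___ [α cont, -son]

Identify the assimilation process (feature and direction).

regressive manner assimilation

The shared variable α links the value of [cont] on the target to that of the neighbouring obstruent. [cont] distinguishes stops from fricatives — a manner-of-articulation feature — so this is manner assimilation.
Since the environment is written after the underscore, the trigger follows the target; the direction is regressive.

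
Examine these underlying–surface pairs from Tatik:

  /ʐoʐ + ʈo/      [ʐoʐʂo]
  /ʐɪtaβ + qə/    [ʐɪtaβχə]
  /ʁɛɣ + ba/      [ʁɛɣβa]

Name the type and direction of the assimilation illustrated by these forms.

The segment that alternates is /ʈ/, which surfaces as [ʂ] when adjacent to /ʐ/.
The change stop → fricative matches the manner of the preceding /ʐ/, identifying this as manner assimilation.
Place and voice are unchanged, so the assimilation is partial, not total.
The other alternating forms pattern the same way: /q/ → [χ] after /β/ (stop → fricative, matching a fricative); /b/ → [β] after /ɣ/ (stop → fricative, matching a fricative) — only manner changes, and always toward the preceding segment.
The trigger is the preceding segment, so the direction is progressive (perseverative).

progressive manner assimilation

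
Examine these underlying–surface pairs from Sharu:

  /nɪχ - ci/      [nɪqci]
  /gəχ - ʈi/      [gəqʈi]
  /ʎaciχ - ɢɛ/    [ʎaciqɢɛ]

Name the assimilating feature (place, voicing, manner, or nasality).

manner

Underlying /χ/ is realised as [q] next to /c/; /c/ itself does not change.
/χ/ is a fricative while /c/ is a stop; the output [q] is a stop, matching the trigger — so the feature that spreads is manner.
Checking the remaining alternations: /χ/ → [q] before /ʈ/ (fricative → stop, matching a stop); /χ/ → [q] before /ɢ/ (fricative → stop, matching a stop) — only manner changes, and always toward the following segment.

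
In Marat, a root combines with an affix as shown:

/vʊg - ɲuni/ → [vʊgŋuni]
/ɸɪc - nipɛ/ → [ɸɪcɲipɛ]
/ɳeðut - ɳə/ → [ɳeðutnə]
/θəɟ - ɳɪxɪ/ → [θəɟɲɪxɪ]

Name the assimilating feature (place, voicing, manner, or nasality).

place

The segment that alternates is /ɲ/, which surfaces as [ŋ] when adjacent to /g/.
/ɲ/ is palatal while /g/ is velar; the output [ŋ] is velar, matching the trigger — so the feature that spreads is place.
The other alternating forms pattern the same way: /n/ → [ɲ] after /c/ (alveolar → palatal, matching palatal); /ɳ/ → [n] after /t/ (retroflex → alveolar, matching alveolar); /ɳ/ → [ɲ] after /ɟ/ (retroflex → palatal, matching palatal) — only place changes, and always toward the preceding segment.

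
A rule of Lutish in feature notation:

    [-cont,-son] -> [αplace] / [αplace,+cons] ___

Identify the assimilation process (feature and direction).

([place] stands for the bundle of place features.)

The rule copies the place features (abbreviated [place]) from the environment onto the target, so the assimilating feature is place.
The conditioning segment sits to the left of the focus bar, meaning the trigger precedes the segment that changes — progressive assimilation.

progressive place assimilation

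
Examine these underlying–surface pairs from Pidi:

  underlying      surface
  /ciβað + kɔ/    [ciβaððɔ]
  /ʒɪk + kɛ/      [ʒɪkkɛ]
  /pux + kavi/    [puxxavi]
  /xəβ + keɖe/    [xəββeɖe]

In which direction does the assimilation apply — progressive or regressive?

progressive

Comparing underlying and surface forms, /k/ → [ð] is the alternation; the neighbouring /ð/ is constant.
The output [ð] is identical to the trigger /ð/ — every feature (place, manner, voicing) has been copied — so this is total assimilation.
The other forms behave the same way: /k/ → [x] after /x/; /k/ → [β] after /β/ — in each case the output is a copy of the preceding consonant.
In [ʒɪkkɛ] the two consonants at the boundary are already identical (/k/ + /k/), so the rule applies vacuously and nothing changes.
Since the segment that changes follows the conditioning segment, the assimilation is progressive.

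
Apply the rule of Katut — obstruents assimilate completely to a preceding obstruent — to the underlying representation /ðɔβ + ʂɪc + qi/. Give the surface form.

[ðɔββɪcci]

/ʂ/ is the segment targeted by the rule; it sits immediately after /β/, so it assimilates completely and surfaces as [β].
At the second juncture, /q/ likewise becomes [c] adjacent to /c/.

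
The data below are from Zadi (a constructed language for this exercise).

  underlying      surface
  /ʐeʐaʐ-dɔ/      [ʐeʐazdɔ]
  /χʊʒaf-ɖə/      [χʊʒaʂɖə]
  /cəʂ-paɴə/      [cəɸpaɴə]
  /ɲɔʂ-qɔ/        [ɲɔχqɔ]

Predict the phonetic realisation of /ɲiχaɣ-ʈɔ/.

The data show regressive place assimilation: /ʐ/ → [z] before /d/; /f/ → [ʂ] before /ɖ/; /ʂ/ → [ɸ] before /p/; /ʂ/ → [χ] before /q/. In each pair only place changes, matching the following consonant, while manner and voice stay constant.
/ɣ/ is a voiced velar fricative. The following trigger /ʈ/ is retroflex, so /ɣ/ must become retroflex as well.
Changing only its place to retroflex gives [ʐ] — the voiced retroflex fricative.

[ɲiχaʐʈɔ]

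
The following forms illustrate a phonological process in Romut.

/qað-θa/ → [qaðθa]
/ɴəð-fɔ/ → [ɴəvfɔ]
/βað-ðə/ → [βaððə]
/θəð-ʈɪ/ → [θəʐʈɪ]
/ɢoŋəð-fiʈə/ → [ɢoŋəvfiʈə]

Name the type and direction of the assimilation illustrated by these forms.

The segment that alternates is /ð/, which surfaces as [v] when adjacent to /f/.
/ð/ is dental while /f/ is labiodental; the output [v] is labiodental, matching the trigger — so the feature that spreads is place.
Manner and voice are unchanged, so the assimilation is partial, not total.
Checking the remaining alternation: /ð/ → [ʐ] before /ʈ/ (dental → retroflex, matching retroflex) — only place changes, and always toward the following segment.
No alternation appears in [qaðθa], [βaððə]: there the adjacent consonants already agree in place (/ð/ and /θ/ are both dental; /ð/ and /ð/ are both dental), so these forms are consistent with the same rule.
The trigger is the following segment, so the direction is regressive (anticipatory).

regressive place assimilation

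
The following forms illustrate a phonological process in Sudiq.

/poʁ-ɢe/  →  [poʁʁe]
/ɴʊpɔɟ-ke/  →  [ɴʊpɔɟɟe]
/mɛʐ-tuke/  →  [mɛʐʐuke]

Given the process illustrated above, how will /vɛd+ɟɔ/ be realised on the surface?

[vɛddɔ]

The data show progressive total assimilation (/ɢ/ → [ʁ] after /ʁ/; /k/ → [ɟ] after /ɟ/; /t/ → [ʐ] after /ʐ/): in every case the target segment becomes identical to its preceding neighbour, copying more than a single feature.
/ɟ/ is the segment targeted by the rule; it sits immediately after /d/, so it assimilates completely and surfaces as [d].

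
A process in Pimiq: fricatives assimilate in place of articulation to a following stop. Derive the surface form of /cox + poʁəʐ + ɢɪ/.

[coɸpoʁəʁɢɪ]

The rule targets /x/ (voiceless velar fricative), which sits before the trigger /p/ (bilabial).
The voiceless bilabial fricative is [ɸ], so /x/ → [ɸ].
The same rule applies at the second boundary: /ʐ/ → [ʁ] next to /ɢ/.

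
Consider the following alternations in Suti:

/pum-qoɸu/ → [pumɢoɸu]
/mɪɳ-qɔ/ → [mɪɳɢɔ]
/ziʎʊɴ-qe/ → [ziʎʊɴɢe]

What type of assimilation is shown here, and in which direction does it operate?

Underlying /q/ is realised as [ɢ] next to /m/; /m/ itself does not change.
/q/ is voiceless while /m/ is voiced; the output [ɢ] is voiced, matching the trigger — so the feature that spreads is voicing.
Place and manner are unchanged, so the assimilation is partial, not total.
Checking the remaining alternations: /q/ → [ɢ] after /ɳ/ (voiceless → voiced, matching voiced); /q/ → [ɢ] after /ɴ/ (voiceless → voiced, matching voiced) — only voicing changes, and always toward the preceding segment.
The trigger is the preceding segment, so the direction is progressive (perseverative).

progressive voicing assimilation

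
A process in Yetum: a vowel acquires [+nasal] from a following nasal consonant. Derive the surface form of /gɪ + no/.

The vowel /ɪ/ is adjacent to the following nasal /n/, so it acquires [+nasal] and surfaces as [ɪ̃].

[gɪ̃no]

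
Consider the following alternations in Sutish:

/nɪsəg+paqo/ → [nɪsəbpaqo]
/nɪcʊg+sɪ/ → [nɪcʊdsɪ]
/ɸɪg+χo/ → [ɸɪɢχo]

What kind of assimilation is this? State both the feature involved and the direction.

Underlying /g/ is realised as [b] next to /p/; /p/ itself does not change.
/g/ is velar while /p/ is bilabial; the output [b] is bilabial, matching the trigger — so the feature that spreads is place.
Manner and voice are unchanged, so the assimilation is partial, not total.
Checking the remaining alternations: /g/ → [d] before /s/ (velar → alveolar, matching alveolar); /g/ → [ɢ] before /χ/ (velar → uvular, matching uvular) — only place changes, and always toward the following segment.
Since the segment that changes precedes the conditioning segment, the assimilation is regressive.

regressive place assimilation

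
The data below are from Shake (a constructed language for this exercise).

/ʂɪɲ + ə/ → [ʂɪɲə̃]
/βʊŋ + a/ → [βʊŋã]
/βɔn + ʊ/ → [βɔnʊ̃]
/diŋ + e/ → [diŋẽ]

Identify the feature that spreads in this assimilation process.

nasality

The vowel /ə/ surfaces as nasalised [ə̃] next to the preceding nasal /ɲ/ — it has acquired the [+nasal] feature of its neighbour.
The other forms show the same pattern: /a/ → [ã] after /ŋ/; /ʊ/ → [ʊ̃] after /n/; /e/ → [ẽ] after /ŋ/ — each time a vowel is nasalised next to a preceding nasal.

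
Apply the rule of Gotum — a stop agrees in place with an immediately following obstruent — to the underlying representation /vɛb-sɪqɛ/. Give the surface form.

The rule targets /b/ (voiced bilabial stop), which sits before the trigger /s/ (alveolar).
The voiced alveolar stop is [d], so /b/ → [d].

[vɛdsɪqɛ]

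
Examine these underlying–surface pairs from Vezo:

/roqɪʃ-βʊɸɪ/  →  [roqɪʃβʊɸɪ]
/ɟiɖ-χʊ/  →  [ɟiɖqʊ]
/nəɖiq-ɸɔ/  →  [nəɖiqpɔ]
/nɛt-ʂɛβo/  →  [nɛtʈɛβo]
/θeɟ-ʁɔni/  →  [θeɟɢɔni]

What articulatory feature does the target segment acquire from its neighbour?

Underlying /χ/ is realised as [q] next to /ɖ/; /ɖ/ itself does not change.
The change fricative → stop matches the manner of the preceding /ɖ/, identifying this as manner assimilation.
Checking the remaining alternations: /ɸ/ → [p] after /q/ (fricative → stop, matching a stop); /ʂ/ → [ʈ] after /t/ (fricative → stop, matching a stop); /ʁ/ → [ɢ] after /ɟ/ (fricative → stop, matching a stop) — only manner changes, and always toward the preceding segment.
Nothing changes in [roqɪʃβʊɸɪ]: there the adjacent consonants already agree in manner (/β/ and /ʃ/ are both fricatives), so this form is consistent with the same rule.

manner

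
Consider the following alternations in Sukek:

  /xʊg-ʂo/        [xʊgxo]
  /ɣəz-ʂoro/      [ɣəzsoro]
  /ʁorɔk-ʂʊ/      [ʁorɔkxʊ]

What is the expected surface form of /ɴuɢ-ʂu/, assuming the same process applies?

The data show progressive place assimilation: /ʂ/ → [x] after /g/; /ʂ/ → [s] after /z/; /ʂ/ → [x] after /k/. In each pair only place changes, matching the preceding consonant, while manner and voice stay constant.
The rule targets /ʂ/ (voiceless retroflex fricative), which sits after the trigger /ɢ/ (uvular).
A voiceless uvular fricative is [χ], so the surface segment is [χ].

[ɴuɢχu]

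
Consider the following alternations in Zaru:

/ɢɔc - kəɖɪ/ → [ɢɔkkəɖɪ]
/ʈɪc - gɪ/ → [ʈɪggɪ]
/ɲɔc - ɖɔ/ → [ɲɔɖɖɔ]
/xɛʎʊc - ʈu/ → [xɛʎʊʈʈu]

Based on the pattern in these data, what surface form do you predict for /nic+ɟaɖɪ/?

[niɟɟaɖɪ]

The data show regressive total assimilation (/c/ → [k] before /k/; /c/ → [g] before /g/; /c/ → [ɖ] before /ɖ/; /c/ → [ʈ] before /ʈ/): in every case the target segment becomes identical to its following neighbour, copying more than a single feature.
/c/ is the segment targeted by the rule; it sits immediately before /ɟ/, so it assimilates completely and surfaces as [ɟ].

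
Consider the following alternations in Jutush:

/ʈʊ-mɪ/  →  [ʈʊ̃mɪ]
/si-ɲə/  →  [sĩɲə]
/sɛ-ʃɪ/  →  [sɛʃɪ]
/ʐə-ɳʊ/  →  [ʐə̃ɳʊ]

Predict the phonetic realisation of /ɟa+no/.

The data show regressive nasality assimilation (vowel nasalisation): /ʊ/ → [ʊ̃] before /m/; /i/ → [ĩ] before /ɲ/; /ə/ → [ə̃] before /ɳ/ — a vowel is nasalised by an immediately following nasal consonant.
No change occurs in [sɛʃɪ] because the vowel at the boundary is adjacent to an oral consonant, not a nasal (/ɛ/ next to /ʃ/).
The vowel /a/ is adjacent to the following nasal /n/, so it acquires [+nasal] and surfaces as [ã].

[ɟãno]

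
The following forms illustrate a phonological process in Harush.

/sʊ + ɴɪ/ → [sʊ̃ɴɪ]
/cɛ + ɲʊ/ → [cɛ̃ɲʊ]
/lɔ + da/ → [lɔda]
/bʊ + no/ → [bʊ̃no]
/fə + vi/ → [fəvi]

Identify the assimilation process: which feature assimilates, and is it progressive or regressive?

The vowel /ʊ/ surfaces as nasalised [ʊ̃] next to the following nasal /ɴ/ — it has acquired the [+nasal] feature of its neighbour.
The other forms show the same pattern: /ɛ/ → [ɛ̃] before /ɲ/; /ʊ/ → [ʊ̃] before /n/ — each time a vowel is nasalised next to a following nasal.
No change occurs in [lɔda], [fəvi] because the vowel at the boundary is adjacent to an oral consonant, not a nasal (/ɔ/ next to /d/; /ə/ next to /v/).
Because the conditioning nasal is to the right of the vowel that changes, the process is regressive (anticipatory).

regressive nasality assimilation (vowel nasalisation)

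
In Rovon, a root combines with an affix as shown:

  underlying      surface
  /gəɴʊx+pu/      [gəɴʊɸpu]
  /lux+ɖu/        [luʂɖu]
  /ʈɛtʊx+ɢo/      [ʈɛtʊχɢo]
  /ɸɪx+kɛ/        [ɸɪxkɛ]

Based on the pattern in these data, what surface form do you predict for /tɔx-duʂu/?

The data show regressive place assimilation: /x/ → [ɸ] before /p/; /x/ → [ʂ] before /ɖ/; /x/ → [χ] before /ɢ/. In each pair only place changes, matching the following consonant, while manner and voice stay constant.
Nothing changes in [ɸɪxkɛ]: there the adjacent consonants already agree in place (/x/ and /k/ are both velar), so this form is consistent with the same rule.
/x/ is a voiceless velar fricative. The following trigger /d/ is alveolar, so /x/ must become alveolar as well.
The voiceless alveolar fricative is [s], so /x/ → [s].

[tɔsduʂu]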